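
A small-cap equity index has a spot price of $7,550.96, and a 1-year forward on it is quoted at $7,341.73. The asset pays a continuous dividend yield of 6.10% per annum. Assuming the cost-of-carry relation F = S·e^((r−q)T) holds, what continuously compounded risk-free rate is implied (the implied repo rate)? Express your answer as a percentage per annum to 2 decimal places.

3.29%

From F = S·e^((r−q)T): (r − q) = ln(F/S)/T
ln(7341.73/7550.96) = ln(0.972291) = -0.028100
(r − q) = -0.028100 / (12/12) = -0.028100
r = ln(F/S)/T + q = -0.028100 + 0.0610 = 0.032900
r = 3.29%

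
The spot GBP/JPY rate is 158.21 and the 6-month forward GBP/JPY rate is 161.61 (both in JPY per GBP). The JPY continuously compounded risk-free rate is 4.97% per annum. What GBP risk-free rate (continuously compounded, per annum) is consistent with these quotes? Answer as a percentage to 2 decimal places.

0.72%

F = S·e^((r_JPY − r_GBP)T) ⇒ r_GBP = r_JPY − ln(F/S)/T
ln(161.61/158.21) = 0.021263; /(6/12) = 0.042526
r_GBP = 0.0497 − 0.042526 = 0.007174
r_GBP = 0.72%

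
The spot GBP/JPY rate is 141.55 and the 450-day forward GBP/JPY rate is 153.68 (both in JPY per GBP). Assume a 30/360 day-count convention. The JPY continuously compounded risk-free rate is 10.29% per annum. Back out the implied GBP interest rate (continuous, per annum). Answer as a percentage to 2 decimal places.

F = S·e^((r_JPY − r_GBP)T) ⇒ r_GBP = r_JPY − ln(F/S)/T
ln(153.68/141.55) = 0.082220; /(450/360) = 0.065776
r_GBP = 0.1029 − 0.065776 = 0.037124
r_GBP = 3.71%

3.71%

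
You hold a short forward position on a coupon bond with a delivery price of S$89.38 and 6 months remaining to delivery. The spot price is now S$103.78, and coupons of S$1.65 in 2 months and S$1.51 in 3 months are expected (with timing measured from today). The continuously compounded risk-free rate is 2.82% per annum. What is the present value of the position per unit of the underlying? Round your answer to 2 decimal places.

PV(remaining coupons) I = 1.65·e^(−0.0282·2/12) + 1.51·e^(−0.0282·3/12) = 3.1417
Current forward F = (S − I)·e^(rT) = (103.78 − 3.1417)·e^(0.0282·6/12) = 100.6383 × 1.014200 = 102.0674
Value (long) = (F − K)·e^(−rT) = (102.0674 − 89.38) × 0.985999 = 12.5098
Short position value = −(long value) = -S$12.51

-S$12.51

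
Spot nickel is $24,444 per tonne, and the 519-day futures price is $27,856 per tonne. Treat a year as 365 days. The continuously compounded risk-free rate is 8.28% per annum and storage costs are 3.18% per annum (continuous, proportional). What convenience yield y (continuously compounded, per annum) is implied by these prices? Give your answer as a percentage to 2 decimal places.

F = S·e^((r+u−y)T) ⇒ (r+u−y) = ln(F/S)/T
ln(27856/24444) = 0.130664; /T ⇒ 0.091893
y = r + u − ln(F/S)/T = 0.0828 + 0.0318 − 0.091893 = 0.022707
y = 2.27%

2.27%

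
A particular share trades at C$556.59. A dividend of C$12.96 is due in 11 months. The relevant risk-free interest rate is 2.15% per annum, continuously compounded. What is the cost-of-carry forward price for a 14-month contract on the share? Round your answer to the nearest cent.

PV(dividends) I = 12.96·e^(−0.0215·11/12)
I = 12.7071
F = (S − I)·e^(rT) = (556.59 − 12.7071) · e^(0.0215·14/12)
= 543.8829 · e^0.025083 = 543.8829 × 1.025400 = C$557.70

C$557.70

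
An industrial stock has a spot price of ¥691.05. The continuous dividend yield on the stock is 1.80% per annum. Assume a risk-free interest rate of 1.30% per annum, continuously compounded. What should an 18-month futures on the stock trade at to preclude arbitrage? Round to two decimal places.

¥685.89

F = S·e^((r − q)T) = 691.05 · e^((0.0130 − 0.0180) × 18/12)
= 691.05 · e^-0.007500 = 691.05 × 0.992528
F = ¥685.89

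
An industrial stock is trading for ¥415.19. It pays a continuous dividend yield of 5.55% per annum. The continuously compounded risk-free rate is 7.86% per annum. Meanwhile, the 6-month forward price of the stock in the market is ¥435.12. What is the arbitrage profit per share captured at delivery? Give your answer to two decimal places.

Fair forward: F* = S·e^(carry·T), with carry = (r − q) = 0.0786 − 0.0555 = 0.0231
F* = 415.19 · e^(0.0231 × 6/12) = 415.19 · e^0.011550 = 415.19 × 1.011617 = ¥420.0133
Market ¥435.12 > fair ¥420.0133: forward overpriced → cash-and-carry (buy spot, short the forward).
At maturity, profit = |F_mkt − F*| = |435.12 − 420.0133| = ¥15.11 per share

¥15.11 per share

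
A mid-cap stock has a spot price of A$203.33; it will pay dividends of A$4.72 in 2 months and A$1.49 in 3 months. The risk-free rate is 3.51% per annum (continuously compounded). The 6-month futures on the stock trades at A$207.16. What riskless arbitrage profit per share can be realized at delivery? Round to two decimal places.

PV(dividends) I = 4.72·e^(−0.0351·2/12) + 1.49·e^(−0.0351·3/12) = 6.1695
Fair futures F* = (S − I)·e^(rT) = (203.33 − 6.1695)·e^0.017550 = 197.1605 × 1.017705 = 200.6512
Market A$207.16 > fair 200.6512: forward overpriced → cash-and-carry (borrow at r, buy the stock and collect the dividends, short the forward).
Profit at T = |F_mkt − F*| = |207.16 − 200.6512| = A$6.51 per share

A$6.51 per share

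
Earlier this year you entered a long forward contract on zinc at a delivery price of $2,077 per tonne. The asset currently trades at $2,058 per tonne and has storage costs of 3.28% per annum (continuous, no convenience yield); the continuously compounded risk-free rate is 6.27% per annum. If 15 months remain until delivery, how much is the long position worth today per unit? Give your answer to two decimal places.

$223.70 per tonne

Current fair forward for the remaining 15 months: F = S·e^((r + u)·T), (r + u) = 0.0627 + 0.0328 = 0.0955
F = 2058 · e^(0.0955 × 15/12) = 2058 × 1.12679239 = 2318.9387
Value of long forward = (F − K)·e^(−rT) = (2318.9387 − 2077) · e^(−0.0627·15/12)
= 241.9387 × 0.92461763 = 223.70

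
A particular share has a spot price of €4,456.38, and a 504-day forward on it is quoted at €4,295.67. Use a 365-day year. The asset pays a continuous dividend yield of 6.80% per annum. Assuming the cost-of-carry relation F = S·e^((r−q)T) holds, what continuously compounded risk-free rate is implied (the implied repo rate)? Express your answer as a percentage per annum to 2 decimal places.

4.14%

From F = S·e^((r−q)T): (r − q) = ln(F/S)/T
ln(4295.67/4456.38) = ln(0.963937) = -0.036729
(r − q) = -0.036729 / (504/365) = -0.026599
r = ln(F/S)/T + q = -0.026599 + 0.0680 = 0.041401
r = 4.14%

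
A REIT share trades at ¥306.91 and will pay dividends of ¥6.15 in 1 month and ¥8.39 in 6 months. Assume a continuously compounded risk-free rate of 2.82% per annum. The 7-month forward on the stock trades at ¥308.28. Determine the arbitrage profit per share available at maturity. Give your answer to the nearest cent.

PV(dividends) I = 6.15·e^(−0.0282·1/12) + 8.39·e^(−0.0282·6/12) = 14.4081
Fair forward F* = (S − I)·e^(rT) = (306.91 − 14.4081)·e^0.016450 = 292.5019 × 1.016586 = 297.3533
Market ¥308.28 > fair 297.3533: forward overpriced → cash-and-carry (borrow at r, buy the stock and collect the dividends, short the forward).
Profit at T = |F_mkt − F*| = |308.28 − 297.3533| = ¥10.93 per share

¥10.93 per share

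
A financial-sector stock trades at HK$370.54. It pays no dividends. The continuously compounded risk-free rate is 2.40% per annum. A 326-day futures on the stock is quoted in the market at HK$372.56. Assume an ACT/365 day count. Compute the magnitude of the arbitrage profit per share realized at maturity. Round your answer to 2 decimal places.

HK$6.01 per share

Fair futures: F* = S·e^(carry·T), with carry = r = 0.0240
F* = 370.54 · e^(0.0240 × 326/365) = 370.54 · e^0.021436 = 370.54 × 1.021667 = HK$378.5685
Market HK$372.56 < fair HK$378.5685: forward underpriced → reverse cash-and-carry (short spot, go long the forward).
At maturity, profit = |F_mkt − F*| = |372.56 − 378.5685| = HK$6.01 per share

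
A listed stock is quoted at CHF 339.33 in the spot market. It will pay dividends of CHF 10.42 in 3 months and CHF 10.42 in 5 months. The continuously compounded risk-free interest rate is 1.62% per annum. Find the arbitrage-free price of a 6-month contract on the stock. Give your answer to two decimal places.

PV(dividends) I = 10.42·e^(−0.0162·3/12) + 10.42·e^(−0.0162·5/12)
I = 10.3779 + 10.3499 = 20.7278
F = (S − I)·e^(rT) = (339.33 − 20.7278) · e^(0.0162·6/12)
= 318.6022 · e^0.008100 = 318.6022 × 1.008133 = CHF 321.19

CHF 321.19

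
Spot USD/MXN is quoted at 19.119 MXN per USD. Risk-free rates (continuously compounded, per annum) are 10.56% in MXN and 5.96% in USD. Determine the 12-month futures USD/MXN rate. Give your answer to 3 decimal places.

F = S·e^((r_MXN − r_USD)T) = 19.119 · e^((0.1056 − 0.0596) × 12/12)
= 19.119 · e^0.046000 = 19.119 × 1.047074
F = 20.019 MXN per USD

20.019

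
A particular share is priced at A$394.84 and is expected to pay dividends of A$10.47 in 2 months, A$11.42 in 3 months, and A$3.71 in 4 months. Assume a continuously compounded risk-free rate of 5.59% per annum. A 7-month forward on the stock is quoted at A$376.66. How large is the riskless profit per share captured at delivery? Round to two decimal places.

A$5.15 per share

PV(dividends) I = 10.47·e^(−0.0559·2/12) + 11.42·e^(−0.0559·3/12) + 3.71·e^(−0.0559·4/12) = 25.2759
Fair forward F* = (S − I)·e^(rT) = (394.84 − 25.2759)·e^0.032608 = 369.5641 × 1.033145 = 381.8133
Market A$376.66 < fair 381.8133: forward underpriced → reverse cash-and-carry (short the stock, invest proceeds at r, pay the dividends, go long the forward).
Profit at T = |F_mkt − F*| = |376.66 − 381.8133| = A$5.15 per share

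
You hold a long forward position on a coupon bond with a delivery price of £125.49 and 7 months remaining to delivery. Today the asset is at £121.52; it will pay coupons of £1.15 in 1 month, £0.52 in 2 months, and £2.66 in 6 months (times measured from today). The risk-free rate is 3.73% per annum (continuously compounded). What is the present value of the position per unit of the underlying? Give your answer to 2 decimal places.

-£5.54

PV(remaining coupons) I = 1.15·e^(−0.0373·1/12) + 0.52·e^(−0.0373·2/12) + 2.66·e^(−0.0373·6/12) = 4.2741
Current forward F = (S − I)·e^(rT) = (121.52 − 4.2741)·e^(0.0373·7/12) = 117.2459 × 1.021997 = 119.8250
Value (long) = (F − K)·e^(−rT) = (119.8250 − 125.49) × 0.978477 = -5.5431
Value = -£5.54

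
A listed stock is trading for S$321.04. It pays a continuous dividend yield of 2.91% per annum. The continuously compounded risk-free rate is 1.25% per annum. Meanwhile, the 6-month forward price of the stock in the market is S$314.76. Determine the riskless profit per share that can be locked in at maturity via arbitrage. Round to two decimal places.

S$3.63 per share

Fair forward: F* = S·e^(carry·T), with carry = (r − q) = 0.0125 − 0.0291 = -0.0166
F* = 321.04 · e^(-0.0166 × 6/12) = 321.04 · e^-0.008300 = 321.04 × 0.991734 = S$318.3863
Market S$314.76 < fair S$318.3863: forward underpriced → reverse cash-and-carry (short spot, go long the forward).
At maturity, profit = |F_mkt − F*| = |314.76 − 318.3863| = S$3.63 per share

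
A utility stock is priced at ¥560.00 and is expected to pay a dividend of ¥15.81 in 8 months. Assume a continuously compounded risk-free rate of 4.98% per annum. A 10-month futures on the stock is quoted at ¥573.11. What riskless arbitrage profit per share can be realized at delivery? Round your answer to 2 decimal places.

¥5.32 per share

PV(dividends) I = 15.81·e^(−0.0498·8/12) = 15.2937
Fair futures F* = (S − I)·e^(rT) = (560.00 − 15.2937)·e^0.041500 = 544.7063 × 1.042373 = 567.7871
Market ¥573.11 > fair 567.7871: forward overpriced → cash-and-carry (borrow at r, buy the stock and collect the dividends, short the forward).
Profit at T = |F_mkt − F*| = |573.11 − 567.7871| = ¥5.32 per share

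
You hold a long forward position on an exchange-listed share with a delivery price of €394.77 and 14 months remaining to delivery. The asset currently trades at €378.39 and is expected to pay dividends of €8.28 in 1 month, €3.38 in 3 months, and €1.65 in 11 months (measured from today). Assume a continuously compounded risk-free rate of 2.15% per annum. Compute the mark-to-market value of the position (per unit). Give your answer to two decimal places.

PV(remaining dividends) I = 8.28·e^(−0.0215·1/12) + 3.38·e^(−0.0215·3/12) + 1.65·e^(−0.0215·11/12) = 13.2449
Current forward F = (S − I)·e^(rT) = (378.39 − 13.2449)·e^(0.0215·14/12) = 365.1451 × 1.025401 = 374.4202
Value (long) = (F − K)·e^(−rT) = (374.4202 − 394.77) × 0.975229 = -19.8457
Value = -€19.85

-€19.85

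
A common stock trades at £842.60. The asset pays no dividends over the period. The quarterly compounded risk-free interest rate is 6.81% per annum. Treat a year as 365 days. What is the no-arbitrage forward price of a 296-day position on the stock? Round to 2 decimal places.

F = S · (1+r/4)^(4T)
= 842.60 × 1.056289
F = £890.03

£890.03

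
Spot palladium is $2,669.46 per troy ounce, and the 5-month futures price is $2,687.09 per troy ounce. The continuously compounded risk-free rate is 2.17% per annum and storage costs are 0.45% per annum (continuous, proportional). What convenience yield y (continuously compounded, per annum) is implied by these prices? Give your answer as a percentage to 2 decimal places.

1.04%

F = S·e^((r+u−y)T) ⇒ (r+u−y) = ln(F/S)/T
ln(2687.09/2669.46) = 0.006583; /T ⇒ 0.015799
y = r + u − ln(F/S)/T = 0.0217 + 0.0045 − 0.015799 = 0.010401
y = 1.04%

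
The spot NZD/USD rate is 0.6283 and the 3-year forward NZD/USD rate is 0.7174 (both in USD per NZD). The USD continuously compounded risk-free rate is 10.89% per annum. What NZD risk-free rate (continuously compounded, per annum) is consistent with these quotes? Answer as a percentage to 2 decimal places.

F = S·e^((r_USD − r_NZD)T) ⇒ r_NZD = r_USD − ln(F/S)/T
ln(0.7174/0.6283) = 0.132616; /(3) = 0.044205
r_NZD = 0.1089 − 0.044205 = 0.064695
r_NZD = 6.47%

6.47%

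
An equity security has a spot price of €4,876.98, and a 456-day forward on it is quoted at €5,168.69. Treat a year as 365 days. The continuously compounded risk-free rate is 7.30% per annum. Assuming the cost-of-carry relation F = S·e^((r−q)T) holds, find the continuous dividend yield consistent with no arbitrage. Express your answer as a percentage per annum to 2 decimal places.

2.65%

From F = S·e^((r−q)T): (r − q) = ln(F/S)/T
ln(5168.69/4876.98) = ln(1.059814) = 0.058093
(r − q) = 0.058093 / (456/365) = 0.046500
q = r − ln(F/S)/T = 0.0730 − 0.046500 = 0.026500
q = 2.65%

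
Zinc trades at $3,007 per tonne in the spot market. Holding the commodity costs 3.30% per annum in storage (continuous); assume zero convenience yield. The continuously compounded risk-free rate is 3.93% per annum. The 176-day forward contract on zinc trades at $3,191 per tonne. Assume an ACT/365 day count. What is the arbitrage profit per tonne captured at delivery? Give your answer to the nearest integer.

Fair forward: F* = S·e^(carry·T), with carry = (r + u) = 0.0393 + 0.0330 = 0.0723
F* = 3007 · e^(0.0723 × 176/365) = 3007 · e^0.034862 = 3007 × 1.035477 = $3113.6793
Market $3191 > fair $3113.6793: forward overpriced → cash-and-carry (buy spot, short the forward).
At maturity, profit = |F_mkt − F*| = |3191 − 3113.6793| = $77 per tonne

$77 per tonne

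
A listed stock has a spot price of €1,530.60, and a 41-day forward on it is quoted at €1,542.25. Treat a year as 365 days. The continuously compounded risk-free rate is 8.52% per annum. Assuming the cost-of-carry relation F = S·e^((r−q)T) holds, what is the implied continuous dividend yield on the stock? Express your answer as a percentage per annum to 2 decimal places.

From F = S·e^((r−q)T): (r − q) = ln(F/S)/T
ln(1542.25/1530.60) = ln(1.007611) = 0.007582
(r − q) = 0.007582 / (41/365) = 0.067498
q = r − ln(F/S)/T = 0.0852 − 0.067498 = 0.017702
q = 1.77%

1.77%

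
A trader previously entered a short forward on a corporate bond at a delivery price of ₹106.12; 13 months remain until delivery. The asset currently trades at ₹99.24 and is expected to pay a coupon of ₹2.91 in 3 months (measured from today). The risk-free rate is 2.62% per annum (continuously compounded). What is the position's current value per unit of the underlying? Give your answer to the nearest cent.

PV(remaining coupons) I = 2.91·e^(−0.0262·3/12) = 2.8910
Current forward F = (S − I)·e^(rT) = (99.24 − 2.8910)·e^(0.0262·13/12) = 96.3490 × 1.028790 = 99.1229
Value (long) = (F − K)·e^(−rT) = (99.1229 − 106.12) × 0.972016 = -6.8013
Short position value = −(long value) = ₹6.80

₹6.80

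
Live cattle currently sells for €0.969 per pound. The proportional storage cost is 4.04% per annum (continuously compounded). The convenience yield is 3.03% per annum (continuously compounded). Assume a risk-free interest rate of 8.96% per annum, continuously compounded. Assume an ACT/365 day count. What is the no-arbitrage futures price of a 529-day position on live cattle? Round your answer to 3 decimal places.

Net carry = r + u − y = 0.0896 + 0.0404 − 0.0303 = 0.0997
F = S·e^((r+u−y)T) = 0.969 · e^(0.0997 × 529/365) = 0.969 · e^0.144497
= 0.969 × 1.155458 = €1.120 per pound

€1.120 per pound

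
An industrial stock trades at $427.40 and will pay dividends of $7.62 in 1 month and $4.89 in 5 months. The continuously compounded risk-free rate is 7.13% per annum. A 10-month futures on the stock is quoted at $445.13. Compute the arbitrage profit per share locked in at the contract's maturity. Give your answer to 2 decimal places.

PV(dividends) I = 7.62·e^(−0.0713·1/12) + 4.89·e^(−0.0713·5/12) = 12.3217
Fair futures F* = (S − I)·e^(rT) = (427.40 − 12.3217)·e^0.059417 = 415.0783 × 1.061218 = 440.4886
Market $445.13 > fair 440.4886: forward overpriced → cash-and-carry (borrow at r, buy the stock and collect the dividends, short the forward).
Profit at T = |F_mkt − F*| = |445.13 − 440.4886| = $4.64 per share

$4.64 per share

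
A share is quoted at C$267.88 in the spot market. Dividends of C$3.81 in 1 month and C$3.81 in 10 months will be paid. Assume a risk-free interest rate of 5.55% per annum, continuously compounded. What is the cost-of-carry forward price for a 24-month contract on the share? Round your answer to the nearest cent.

PV(dividends) I = 3.81·e^(−0.0555·1/12) + 3.81·e^(−0.0555·10/12)
I = 3.7924 + 3.6378 = 7.4302
F = (S − I)·e^(rT) = (267.88 − 7.4302) · e^(0.0555·24/12)
= 260.4498 · e^0.111000 = 260.4498 × 1.117395 = C$291.03

C$291.03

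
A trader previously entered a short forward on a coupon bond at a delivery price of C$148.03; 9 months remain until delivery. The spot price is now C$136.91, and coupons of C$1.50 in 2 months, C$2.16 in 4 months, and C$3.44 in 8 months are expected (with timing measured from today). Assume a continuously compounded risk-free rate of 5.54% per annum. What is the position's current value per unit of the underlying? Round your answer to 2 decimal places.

C$12.02

PV(remaining coupons) I = 1.50·e^(−0.0554·2/12) + 2.16·e^(−0.0554·4/12) + 3.44·e^(−0.0554·8/12) = 6.9220
Current forward F = (S − I)·e^(rT) = (136.91 − 6.9220)·e^(0.0554·9/12) = 129.9880 × 1.042425 = 135.5027
Value (long) = (F − K)·e^(−rT) = (135.5027 − 148.03) × 0.959301 = -12.0175
Short position value = −(long value) = C$12.02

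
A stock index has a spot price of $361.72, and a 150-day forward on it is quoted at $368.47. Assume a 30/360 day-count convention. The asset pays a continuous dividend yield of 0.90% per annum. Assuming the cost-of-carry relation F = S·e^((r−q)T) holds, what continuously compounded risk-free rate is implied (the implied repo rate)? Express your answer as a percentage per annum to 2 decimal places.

5.34%

From F = S·e^((r−q)T): (r − q) = ln(F/S)/T
ln(368.47/361.72) = ln(1.018661) = 0.018489
(r − q) = 0.018489 / (150/360) = 0.044374
r = ln(F/S)/T + q = 0.044374 + 0.0090 = 0.053374
r = 5.34%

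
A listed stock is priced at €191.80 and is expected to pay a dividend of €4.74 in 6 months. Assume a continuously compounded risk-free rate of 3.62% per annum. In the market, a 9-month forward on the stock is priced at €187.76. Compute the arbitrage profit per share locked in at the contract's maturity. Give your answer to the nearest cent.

PV(dividends) I = 4.74·e^(−0.0362·6/12) = 4.6550
Fair forward F* = (S − I)·e^(rT) = (191.80 − 4.6550)·e^0.027150 = 187.1450 × 1.027522 = 192.2956
Market €187.76 < fair 192.2956: forward underpriced → reverse cash-and-carry (short the stock, invest proceeds at r, pay the dividends, go long the forward).
Profit at T = |F_mkt − F*| = |187.76 − 192.2956| = €4.54 per share

€4.54 per share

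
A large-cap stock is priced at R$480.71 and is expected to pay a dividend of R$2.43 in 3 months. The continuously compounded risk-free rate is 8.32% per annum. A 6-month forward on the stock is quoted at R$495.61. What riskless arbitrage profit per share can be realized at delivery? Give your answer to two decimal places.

PV(dividends) I = 2.43·e^(−0.0832·3/12) = 2.3800
Fair forward F* = (S − I)·e^(rT) = (480.71 − 2.3800)·e^0.041600 = 478.3300 × 1.042477 = 498.6480
Market R$495.61 < fair 498.6480: forward underpriced → reverse cash-and-carry (short the stock, invest proceeds at r, pay the dividends, go long the forward).
Profit at T = |F_mkt − F*| = |495.61 − 498.6480| = R$3.04 per share

R$3.04 per share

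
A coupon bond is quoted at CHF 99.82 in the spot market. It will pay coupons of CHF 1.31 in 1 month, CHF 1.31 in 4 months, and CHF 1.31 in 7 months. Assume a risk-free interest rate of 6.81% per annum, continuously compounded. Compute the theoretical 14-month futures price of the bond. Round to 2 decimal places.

CHF 103.91

PV(coupons) I = 1.31·e^(−0.0681·1/12) + 1.31·e^(−0.0681·4/12) + 1.31·e^(−0.0681·7/12)
I = 1.3026 + 1.2806 + 1.2590 = 3.8422
F = (S − I)·e^(rT) = (99.82 − 3.8422) · e^(0.0681·14/12)
= 95.9778 · e^0.079450 = 95.9778 × 1.082691 = CHF 103.91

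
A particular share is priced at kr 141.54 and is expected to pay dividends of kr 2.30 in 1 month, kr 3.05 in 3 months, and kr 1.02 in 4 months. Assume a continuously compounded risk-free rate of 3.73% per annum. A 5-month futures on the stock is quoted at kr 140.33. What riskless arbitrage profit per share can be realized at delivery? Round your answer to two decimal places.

kr 2.99 per share

PV(dividends) I = 2.30·e^(−0.0373·1/12) + 3.05·e^(−0.0373·3/12) + 1.02·e^(−0.0373·4/12) = 6.3219
Fair futures F* = (S − I)·e^(rT) = (141.54 − 6.3219)·e^0.015542 = 135.2181 × 1.015663 = 137.3360
Market kr 140.33 > fair 137.3360: forward overpriced → cash-and-carry (borrow at r, buy the stock and collect the dividends, short the forward).
Profit at T = |F_mkt − F*| = |140.33 − 137.3360| = kr 2.99 per share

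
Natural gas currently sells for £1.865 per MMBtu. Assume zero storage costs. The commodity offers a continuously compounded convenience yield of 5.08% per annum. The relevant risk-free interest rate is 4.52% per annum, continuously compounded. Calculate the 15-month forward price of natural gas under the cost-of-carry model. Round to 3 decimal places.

£1.852 per MMBtu

Net carry = r + u − y = 0.0452 + 0.0000 − 0.0508 = -0.0056
F = S·e^((r+u−y)T) = 1.865 · e^(-0.0056 × 15/12) = 1.865 · e^-0.007000
= 1.865 × 0.993024 = £1.852 per MMBtu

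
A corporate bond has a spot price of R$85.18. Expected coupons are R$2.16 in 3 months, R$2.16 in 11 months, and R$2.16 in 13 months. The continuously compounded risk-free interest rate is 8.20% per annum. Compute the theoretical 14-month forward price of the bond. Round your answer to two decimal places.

PV(coupons) I = 2.16·e^(−0.0820·3/12) + 2.16·e^(−0.0820·11/12) + 2.16·e^(−0.0820·13/12)
I = 2.1162 + 2.0036 + 1.9764 = 6.0962
F = (S − I)·e^(rT) = (85.18 − 6.0962) · e^(0.0820·14/12)
= 79.0838 · e^0.095667 = 79.0838 × 1.100393 = R$87.02

R$87.02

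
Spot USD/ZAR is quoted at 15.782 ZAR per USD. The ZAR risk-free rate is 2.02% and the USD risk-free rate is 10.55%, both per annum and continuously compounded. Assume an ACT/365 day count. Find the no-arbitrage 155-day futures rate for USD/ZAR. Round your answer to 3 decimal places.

F = S·e^((r_ZAR − r_USD)T) = 15.782 · e^((0.0202 − 0.1055) × 155/365)
= 15.782 · e^-0.036223 = 15.782 × 0.964425
F = 15.221 ZAR per USD

15.221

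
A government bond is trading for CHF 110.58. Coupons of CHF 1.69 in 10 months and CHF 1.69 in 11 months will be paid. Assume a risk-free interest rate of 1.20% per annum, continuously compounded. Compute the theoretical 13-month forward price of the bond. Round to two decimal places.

CHF 108.64

PV(coupons) I = 1.69·e^(−0.0120·10/12) + 1.69·e^(−0.0120·11/12)
I = 1.6732 + 1.6715 = 3.3447
F = (S − I)·e^(rT) = (110.58 − 3.3447) · e^(0.0120·13/12)
= 107.2353 · e^0.013000 = 107.2353 × 1.013085 = CHF 108.64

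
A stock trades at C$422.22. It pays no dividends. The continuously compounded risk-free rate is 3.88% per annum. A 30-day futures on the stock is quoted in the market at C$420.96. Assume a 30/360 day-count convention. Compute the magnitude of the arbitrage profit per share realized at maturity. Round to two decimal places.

C$2.63 per share

Fair futures: F* = S·e^(carry·T), with carry = r = 0.0388
F* = 422.22 · e^(0.0388 × 30/360) = 422.22 · e^0.003233 = 422.22 × 1.003238 = C$423.5871
Market C$420.96 < fair C$423.5871: forward underpriced → reverse cash-and-carry (short spot, go long the forward).
At maturity, profit = |F_mkt − F*| = |420.96 − 423.5871| = C$2.63 per share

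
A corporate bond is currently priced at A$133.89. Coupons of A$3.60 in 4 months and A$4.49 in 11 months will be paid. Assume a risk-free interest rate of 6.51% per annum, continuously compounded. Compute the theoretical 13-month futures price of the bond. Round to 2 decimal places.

PV(coupons) I = 3.60·e^(−0.0651·4/12) + 4.49·e^(−0.0651·11/12)
I = 3.5227 + 4.2299 = 7.7526
F = (S − I)·e^(rT) = (133.89 − 7.7526) · e^(0.0651·13/12)
= 126.1374 · e^0.070525 = 126.1374 × 1.073071 = A$135.35

A$135.35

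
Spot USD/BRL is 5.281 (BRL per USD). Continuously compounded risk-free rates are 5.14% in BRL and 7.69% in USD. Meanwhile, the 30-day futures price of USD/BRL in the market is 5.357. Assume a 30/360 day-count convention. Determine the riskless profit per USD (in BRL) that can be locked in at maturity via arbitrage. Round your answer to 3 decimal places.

Fair futures: F* = S·e^(carry·T), with carry = (r_BRL − r_USD) = 0.0514 − 0.0769 = -0.0255
F* = 5.281 · e^(-0.0255 × 30/360) = 5.281 · e^-0.002125 = 5.281 × 0.997877 = 5.2698
Market 5.357 > fair 5.2698: forward overpriced → cash-and-carry (buy spot, short the forward).
At maturity, profit = |F_mkt − F*| = |5.357 − 5.2698| = 0.087 per USD (in BRL)

0.087 per USD (in BRL)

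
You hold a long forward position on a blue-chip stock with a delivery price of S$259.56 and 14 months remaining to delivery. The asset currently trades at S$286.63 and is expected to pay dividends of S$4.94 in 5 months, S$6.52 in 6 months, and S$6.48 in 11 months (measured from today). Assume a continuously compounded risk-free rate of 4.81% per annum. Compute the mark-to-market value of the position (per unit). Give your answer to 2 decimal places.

PV(remaining dividends) I = 4.94·e^(−0.0481·5/12) + 6.52·e^(−0.0481·6/12) + 6.48·e^(−0.0481·11/12) = 17.4075
Current forward F = (S − I)·e^(rT) = (286.63 − 17.4075)·e^(0.0481·14/12) = 269.2225 × 1.057721 = 284.7623
Value (long) = (F − K)·e^(−rT) = (284.7623 − 259.56) × 0.945429 = 23.8270
Value = S$23.83

S$23.83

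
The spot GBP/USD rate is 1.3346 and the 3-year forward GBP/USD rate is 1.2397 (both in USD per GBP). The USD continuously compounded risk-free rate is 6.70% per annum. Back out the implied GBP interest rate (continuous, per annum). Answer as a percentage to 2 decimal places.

9.16%

F = S·e^((r_USD − r_GBP)T) ⇒ r_GBP = r_USD − ln(F/S)/T
ln(1.2397/1.3346) = -0.073762; /(3) = -0.024587
r_GBP = 0.0670 + 0.024587 = 0.091587
r_GBP = 9.16%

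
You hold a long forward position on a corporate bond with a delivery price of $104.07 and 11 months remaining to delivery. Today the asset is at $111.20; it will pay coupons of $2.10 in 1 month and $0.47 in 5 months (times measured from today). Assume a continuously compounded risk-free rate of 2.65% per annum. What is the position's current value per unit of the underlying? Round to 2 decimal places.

PV(remaining coupons) I = 2.10·e^(−0.0265·1/12) + 0.47·e^(−0.0265·5/12) = 2.5602
Current forward F = (S − I)·e^(rT) = (111.20 − 2.5602)·e^(0.0265·11/12) = 108.6398 × 1.024589 = 111.3111
Value (long) = (F − K)·e^(−rT) = (111.3111 − 104.07) × 0.976001 = 7.0673
Value = $7.07

$7.07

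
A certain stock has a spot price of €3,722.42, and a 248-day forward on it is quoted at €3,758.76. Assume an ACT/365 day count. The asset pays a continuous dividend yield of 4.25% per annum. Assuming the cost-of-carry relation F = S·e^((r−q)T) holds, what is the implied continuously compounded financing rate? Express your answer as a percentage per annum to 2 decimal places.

5.68%

From F = S·e^((r−q)T): (r − q) = ln(F/S)/T
ln(3758.76/3722.42) = ln(1.009762) = 0.009715
(r − q) = 0.009715 / (248/365) = 0.014298
r = ln(F/S)/T + q = 0.014298 + 0.0425 = 0.056798
r = 5.68%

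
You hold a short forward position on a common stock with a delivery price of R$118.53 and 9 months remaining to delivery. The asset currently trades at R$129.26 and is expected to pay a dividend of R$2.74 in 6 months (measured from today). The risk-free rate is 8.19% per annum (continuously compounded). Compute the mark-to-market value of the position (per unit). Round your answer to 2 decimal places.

-R$15.16

PV(remaining dividends) I = 2.74·e^(−0.0819·6/12) = 2.6301
Current forward F = (S − I)·e^(rT) = (129.26 − 2.6301)·e^(0.0819·9/12) = 126.6299 × 1.063351 = 134.6520
Value (long) = (F − K)·e^(−rT) = (134.6520 − 118.53) × 0.940423 = 15.1615
Short position value = −(long value) = -R$15.16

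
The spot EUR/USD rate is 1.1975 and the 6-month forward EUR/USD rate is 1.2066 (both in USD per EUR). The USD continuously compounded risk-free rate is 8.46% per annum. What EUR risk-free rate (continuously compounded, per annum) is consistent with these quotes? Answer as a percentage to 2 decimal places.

6.95%

F = S·e^((r_USD − r_EUR)T) ⇒ r_EUR = r_USD − ln(F/S)/T
ln(1.2066/1.1975) = 0.007570; /(6/12) = 0.015140
r_EUR = 0.0846 − 0.015140 = 0.069460
r_EUR = 6.95%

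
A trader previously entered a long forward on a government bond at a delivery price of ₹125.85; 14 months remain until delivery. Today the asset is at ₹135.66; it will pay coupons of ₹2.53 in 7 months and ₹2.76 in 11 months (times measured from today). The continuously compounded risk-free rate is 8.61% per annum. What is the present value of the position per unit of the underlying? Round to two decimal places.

₹16.88

PV(remaining coupons) I = 2.53·e^(−0.0861·7/12) + 2.76·e^(−0.0861·11/12) = 4.9566
Current forward F = (S − I)·e^(rT) = (135.66 − 4.9566)·e^(0.0861·14/12) = 130.7034 × 1.105668 = 144.5146
Value (long) = (F − K)·e^(−rT) = (144.5146 − 125.85) × 0.904430 = 16.8808
Value = ₹16.88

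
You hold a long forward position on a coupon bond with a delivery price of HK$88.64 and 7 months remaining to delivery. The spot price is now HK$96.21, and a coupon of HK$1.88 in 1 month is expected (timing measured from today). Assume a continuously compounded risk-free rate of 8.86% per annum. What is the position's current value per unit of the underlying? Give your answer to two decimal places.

PV(remaining coupons) I = 1.88·e^(−0.0886·1/12) = 1.8662
Current forward F = (S − I)·e^(rT) = (96.21 − 1.8662)·e^(0.0886·7/12) = 94.3438 × 1.053042 = 99.3480
Value (long) = (F − K)·e^(−rT) = (99.3480 − 88.64) × 0.949630 = 10.1686
Value = HK$10.17

HK$10.17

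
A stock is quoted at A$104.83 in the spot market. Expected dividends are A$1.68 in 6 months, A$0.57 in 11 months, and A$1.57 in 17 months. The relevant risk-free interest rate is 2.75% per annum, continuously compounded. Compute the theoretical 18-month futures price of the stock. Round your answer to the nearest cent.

PV(dividends) I = 1.68·e^(−0.0275·6/12) + 0.57·e^(−0.0275·11/12) + 1.57·e^(−0.0275·17/12)
I = 1.6571 + 0.5558 + 1.5100 = 3.7229
F = (S − I)·e^(rT) = (104.83 − 3.7229) · e^(0.0275·18/12)
= 101.1071 · e^0.041250 = 101.1071 × 1.042113 = A$105.37

A$105.37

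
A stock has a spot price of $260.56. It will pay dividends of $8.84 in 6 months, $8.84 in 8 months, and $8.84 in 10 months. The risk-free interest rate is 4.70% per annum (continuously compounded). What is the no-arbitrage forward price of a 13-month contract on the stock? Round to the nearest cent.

$247.13

PV(dividends) I = 8.84·e^(−0.0470·6/12) + 8.84·e^(−0.0470·8/12) + 8.84·e^(−0.0470·10/12)
I = 8.6347 + 8.5673 + 8.5005 = 25.7025
F = (S − I)·e^(rT) = (260.56 − 25.7025) · e^(0.0470·13/12)
= 234.8575 · e^0.050917 = 234.8575 × 1.052236 = $247.13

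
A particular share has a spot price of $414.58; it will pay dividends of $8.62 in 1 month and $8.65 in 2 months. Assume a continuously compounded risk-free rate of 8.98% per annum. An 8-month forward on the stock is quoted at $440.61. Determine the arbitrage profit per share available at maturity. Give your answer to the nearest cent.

PV(dividends) I = 8.62·e^(−0.0898·1/12) + 8.65·e^(−0.0898·2/12) = 17.0772
Fair forward F* = (S − I)·e^(rT) = (414.58 − 17.0772)·e^0.059867 = 397.5028 × 1.061695 = 422.0267
Market $440.61 > fair 422.0267: forward overpriced → cash-and-carry (borrow at r, buy the stock and collect the dividends, short the forward).
Profit at T = |F_mkt − F*| = |440.61 − 422.0267| = $18.58 per share

$18.58 per share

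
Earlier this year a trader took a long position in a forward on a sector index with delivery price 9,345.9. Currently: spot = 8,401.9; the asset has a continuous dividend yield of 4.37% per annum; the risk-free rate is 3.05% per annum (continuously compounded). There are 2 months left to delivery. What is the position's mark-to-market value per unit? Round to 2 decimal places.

Current fair forward for the remaining 2 months: F = S·e^((r − q)·T), (r − q) = 0.0305 − 0.0437 = -0.0132
F = 8401.9 · e^(-0.0132 × 2/12) = 8401.9 × 0.99780242 = 8383.4362
Value of long forward = (F − K)·e^(−rT) = (8383.4362 − 9345.9) · e^(−0.0305·2/12)
= -962.4638 × 0.99492956 = -957.58

-957.58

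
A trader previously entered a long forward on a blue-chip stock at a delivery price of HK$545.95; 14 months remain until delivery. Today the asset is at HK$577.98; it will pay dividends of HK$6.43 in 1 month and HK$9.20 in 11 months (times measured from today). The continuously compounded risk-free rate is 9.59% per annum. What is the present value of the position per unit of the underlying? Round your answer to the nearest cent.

PV(remaining dividends) I = 6.43·e^(−0.0959·1/12) + 9.20·e^(−0.0959·11/12) = 14.8046
Current forward F = (S − I)·e^(rT) = (577.98 − 14.8046)·e^(0.0959·14/12) = 563.1754 × 1.118382 = 629.8452
Value (long) = (F − K)·e^(−rT) = (629.8452 − 545.95) × 0.894149 = 75.0148
Value = HK$75.01

HK$75.01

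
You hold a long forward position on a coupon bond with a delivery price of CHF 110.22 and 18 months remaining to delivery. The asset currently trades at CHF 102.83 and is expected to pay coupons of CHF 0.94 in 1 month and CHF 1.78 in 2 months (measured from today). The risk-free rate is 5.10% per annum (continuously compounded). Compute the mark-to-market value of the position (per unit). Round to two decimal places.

PV(remaining coupons) I = 0.94·e^(−0.0510·1/12) + 1.78·e^(−0.0510·2/12) = 2.7009
Current forward F = (S − I)·e^(rT) = (102.83 − 2.7009)·e^(0.0510·18/12) = 100.1291 × 1.079502 = 108.0896
Value (long) = (F − K)·e^(−rT) = (108.0896 − 110.22) × 0.926353 = -1.9735
Value = -CHF 1.97

-CHF 1.97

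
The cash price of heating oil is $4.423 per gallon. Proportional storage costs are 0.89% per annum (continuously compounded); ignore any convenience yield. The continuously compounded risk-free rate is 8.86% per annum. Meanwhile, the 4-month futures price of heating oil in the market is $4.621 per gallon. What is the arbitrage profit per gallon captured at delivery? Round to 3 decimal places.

$0.052 per gallon

Fair futures: F* = S·e^(carry·T), with carry = (r + u) = 0.0886 + 0.0089 = 0.0975
F* = 4.423 · e^(0.0975 × 4/12) = 4.423 · e^0.032500 = 4.423 × 1.033034 = $4.5691
Market $4.621 > fair $4.5691: forward overpriced → cash-and-carry (buy spot, short the forward).
At maturity, profit = |F_mkt − F*| = |4.621 − 4.5691| = $0.052 per gallon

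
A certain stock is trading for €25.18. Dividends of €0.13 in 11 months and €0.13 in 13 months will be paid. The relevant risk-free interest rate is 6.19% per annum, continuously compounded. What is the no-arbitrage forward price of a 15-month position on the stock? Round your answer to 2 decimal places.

€26.94

PV(dividends) I = 0.13·e^(−0.0619·11/12) + 0.13·e^(−0.0619·13/12)
I = 0.1228 + 0.1216 = 0.2444
F = (S − I)·e^(rT) = (25.18 − 0.2444) · e^(0.0619·15/12)
= 24.9356 · e^0.077375 = 24.9356 × 1.080447 = €26.94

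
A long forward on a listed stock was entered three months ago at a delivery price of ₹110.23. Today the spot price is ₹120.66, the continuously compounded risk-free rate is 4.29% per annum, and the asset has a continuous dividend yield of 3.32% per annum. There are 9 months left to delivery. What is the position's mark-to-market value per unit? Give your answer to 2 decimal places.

Current fair forward for the remaining 9 months: F = S·e^((r − q)·T), (r − q) = 0.0429 − 0.0332 = 0.0097
F = 120.66 · e^(0.0097 × 9/12) = 120.66 × 1.007302 = 121.5411
Value of long forward = (F − K)·e^(−rT) = (121.5411 − 110.23) · e^(−0.0429·9/12)
= 11.3111 × 0.968337 = 10.95

₹10.95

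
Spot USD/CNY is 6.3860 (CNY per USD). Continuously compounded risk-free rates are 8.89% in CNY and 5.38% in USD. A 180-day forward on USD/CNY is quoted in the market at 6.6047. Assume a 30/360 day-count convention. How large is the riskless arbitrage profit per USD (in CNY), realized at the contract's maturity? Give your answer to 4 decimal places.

0.1056 per USD (in CNY)

Fair forward: F* = S·e^(carry·T), with carry = (r_CNY − r_USD) = 0.0889 − 0.0538 = 0.0351
F* = 6.3860 · e^(0.0351 × 180/360) = 6.3860 · e^0.017550 = 6.3860 × 1.017705 = 6.4991
Market 6.6047 > fair 6.4991: forward overpriced → cash-and-carry (buy spot, short the forward).
At maturity, profit = |F_mkt − F*| = |6.6047 − 6.4991| = 0.1056 per USD (in CNY)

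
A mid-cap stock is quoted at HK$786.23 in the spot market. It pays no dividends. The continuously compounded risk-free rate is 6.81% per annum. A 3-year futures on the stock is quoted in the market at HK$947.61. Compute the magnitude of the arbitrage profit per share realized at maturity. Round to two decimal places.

HK$16.83 per share

Fair futures: F* = S·e^(carry·T), with carry = r = 0.0681
F* = 786.23 · e^(0.0681 × 3) = 786.23 · e^0.204300 = 786.23 × 1.226666 = HK$964.4416
Market HK$947.61 < fair HK$964.4416: forward underpriced → reverse cash-and-carry (short spot, go long the forward).
At maturity, profit = |F_mkt − F*| = |947.61 − 964.4416| = HK$16.83 per share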